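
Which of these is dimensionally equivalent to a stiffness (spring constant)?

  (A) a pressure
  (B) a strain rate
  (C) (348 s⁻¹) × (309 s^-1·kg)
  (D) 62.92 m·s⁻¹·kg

(C)

Reference: [stiffness (spring constant)] = kg·s⁻².
Each option:
  (A) [pressure] = kg·m⁻¹·s⁻²
  (B) [strain rate] = s⁻¹
  (C) [s⁻¹] · [kg·s⁻¹] = kg·s⁻²  ← same
  (D) kg·m·s⁻¹
Only (C) matches kg·s⁻².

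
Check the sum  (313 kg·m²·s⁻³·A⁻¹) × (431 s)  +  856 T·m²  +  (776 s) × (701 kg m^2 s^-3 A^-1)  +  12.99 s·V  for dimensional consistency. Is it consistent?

In SI base units:
  (313 kg·m²·s⁻³·A⁻¹) × (431 s):  [kg·m²·s⁻³·A⁻¹] · [s] = kg·m²·s⁻²·A⁻¹
  856 T·m²:  T·m² = Wb·m⁻²·m² = kg·m²·s⁻²·A⁻¹
  (776 s) × (701 kg m^2 s^-3 A^-1):  [s] · [kg·m²·s⁻³·A⁻¹] = kg·m²·s⁻²·A⁻¹
  12.99 s·V:  V·s = J·C⁻¹·s = kg·m²·s⁻²·A⁻¹
Every term reduces to kg·m²·s⁻²·A⁻¹.

Yes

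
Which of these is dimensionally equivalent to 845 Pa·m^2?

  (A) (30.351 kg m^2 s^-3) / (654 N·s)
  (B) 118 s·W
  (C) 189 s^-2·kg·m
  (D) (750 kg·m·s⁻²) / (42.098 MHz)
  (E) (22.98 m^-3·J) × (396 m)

(C)

Reference: Pa·m² = N·m⁻²·m² = kg·m·s⁻².
Each option:
  (A) [kg·m²·s⁻³] / [kg·m·s⁻¹] = m·s⁻²
  (B) W·s = J·s⁻¹·s = kg·m²·s⁻²
  (C) kg·m·s⁻²  ← same
  (D) [kg·m·s⁻²] / [s⁻¹] = kg·m·s⁻¹
  (E) [kg·m⁻¹·s⁻²] · [m] = kg·s⁻²
Only (C) matches kg·m·s⁻².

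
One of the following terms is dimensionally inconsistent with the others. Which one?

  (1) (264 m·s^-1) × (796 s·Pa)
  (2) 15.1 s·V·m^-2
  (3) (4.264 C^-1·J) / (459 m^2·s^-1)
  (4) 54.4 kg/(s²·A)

(1)

Expand each in SI base units:
  (1) [m·s⁻¹] · [kg·m⁻¹·s⁻¹] = kg·s⁻²
  (2) V·s·m⁻² = J·C⁻¹·s·m⁻² = kg·s⁻²·A⁻¹
  (3) [kg·m²·s⁻³·A⁻¹] / [m²·s⁻¹] = kg·s⁻²·A⁻¹
  (4) kg·s⁻²·A⁻¹
All reduce to kg·s⁻²·A⁻¹ except (1), which is kg·s⁻².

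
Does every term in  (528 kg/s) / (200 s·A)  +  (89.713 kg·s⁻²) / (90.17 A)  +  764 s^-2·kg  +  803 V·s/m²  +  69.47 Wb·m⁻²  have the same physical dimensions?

In SI base units:
  (528 kg/s) / (200 s·A):  [kg·s⁻¹] / [s·A] = kg·s⁻²·A⁻¹
  (89.713 kg·s⁻²) / (90.17 A):  [kg·s⁻²] / [A] = kg·s⁻²·A⁻¹
  764 s^-2·kg:  kg·s⁻²
  803 V·s/m²:  V·s·m⁻² = J·C⁻¹·s·m⁻² = kg·s⁻²·A⁻¹
  69.47 Wb·m⁻²:  Wb·m⁻² = V·s·m⁻² = kg·s⁻²·A⁻¹
The terms do not share a single dimension (kg·s⁻² vs kg·s⁻²·A⁻¹).

No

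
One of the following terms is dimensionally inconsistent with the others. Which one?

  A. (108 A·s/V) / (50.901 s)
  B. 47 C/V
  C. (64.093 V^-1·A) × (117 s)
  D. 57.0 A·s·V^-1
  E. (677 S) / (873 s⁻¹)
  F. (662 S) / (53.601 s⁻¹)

A.

Dimensions:
  A. [kg⁻¹·m⁻²·s⁴·A²] / [s] = kg⁻¹·m⁻²·s³·A²
  B. C·V⁻¹ = s·A·(J·C⁻¹)⁻¹ = kg⁻¹·m⁻²·s⁴·A²
  C. [kg⁻¹·m⁻²·s³·A²] · [s] = kg⁻¹·m⁻²·s⁴·A²
  D. A·s·V⁻¹ = A·s·(J·C⁻¹)⁻¹ = kg⁻¹·m⁻²·s⁴·A²
  E. [kg⁻¹·m⁻²·s³·A²] / [s⁻¹] = kg⁻¹·m⁻²·s⁴·A²
  F. [kg⁻¹·m⁻²·s³·A²] / [s⁻¹] = kg⁻¹·m⁻²·s⁴·A²
All reduce to kg⁻¹·m⁻²·s⁴·A² except A., which is kg⁻¹·m⁻²·s³·A².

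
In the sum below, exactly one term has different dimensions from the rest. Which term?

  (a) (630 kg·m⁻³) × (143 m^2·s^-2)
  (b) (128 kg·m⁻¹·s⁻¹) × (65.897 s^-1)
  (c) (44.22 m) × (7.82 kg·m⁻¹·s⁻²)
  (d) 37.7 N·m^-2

(c)

Work out the base dimensions of each:
  (a) [kg·m⁻³] · [m²·s⁻²] = kg·m⁻¹·s⁻²
  (b) [kg·m⁻¹·s⁻¹] · [s⁻¹] = kg·m⁻¹·s⁻²
  (c) [m] · [kg·m⁻¹·s⁻²] = kg·s⁻²
  (d) N·m⁻² = kg·m·s⁻²·m⁻² = kg·m⁻¹·s⁻²
All reduce to kg·m⁻¹·s⁻² except (c), which is kg·s⁻².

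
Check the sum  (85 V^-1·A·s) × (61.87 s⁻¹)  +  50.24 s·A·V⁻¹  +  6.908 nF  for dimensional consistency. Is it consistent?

Dimensions:
  (85 V^-1·A·s) × (61.87 s⁻¹):  [kg⁻¹·m⁻²·s⁴·A²] · [s⁻¹] = kg⁻¹·m⁻²·s³·A²
  50.24 s·A·V⁻¹:  A·s·V⁻¹ = A·s·(J·C⁻¹)⁻¹ = kg⁻¹·m⁻²·s⁴·A²
  6.908 nF:  F = C·V⁻¹ = kg⁻¹·m⁻²·s⁴·A²
The terms do not share a single dimension (kg⁻¹·m⁻²·s³·A² vs kg⁻¹·m⁻²·s⁴·A²).

No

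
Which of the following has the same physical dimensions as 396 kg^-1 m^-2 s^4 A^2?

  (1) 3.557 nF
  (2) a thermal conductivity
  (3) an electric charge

(1)

Reference: kg⁻¹·m⁻²·s⁴·A².
Each option:
  (1) F = C·V⁻¹ = kg⁻¹·m⁻²·s⁴·A²  ← same
  (2) [thermal conductivity] = kg·m·s⁻³·K⁻¹
  (3) [electric charge] = s·A
Only (1) matches kg⁻¹·m⁻²·s⁴·A².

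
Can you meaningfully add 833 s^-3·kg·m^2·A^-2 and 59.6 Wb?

Expand each in SI base units:
  833 s^-3·kg·m^2·A^-2:  kg·m²·s⁻³·A⁻²
  59.6 Wb:  Wb = V·s = kg·m²·s⁻²·A⁻¹
kg·m²·s⁻³·A⁻² ≠ kg·m²·s⁻²·A⁻¹, so they cannot be added.

No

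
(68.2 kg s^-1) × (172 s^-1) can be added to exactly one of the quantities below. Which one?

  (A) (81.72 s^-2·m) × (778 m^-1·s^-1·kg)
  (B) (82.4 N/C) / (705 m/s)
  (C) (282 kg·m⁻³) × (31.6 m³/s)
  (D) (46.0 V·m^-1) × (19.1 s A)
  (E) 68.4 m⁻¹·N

Reference: [kg·s⁻¹] · [s⁻¹] = kg·s⁻².
Each option:
  (A) [m·s⁻²] · [kg·m⁻¹·s⁻¹] = kg·s⁻³
  (B) [kg·m·s⁻³·A⁻¹] / [m·s⁻¹] = kg·s⁻²·A⁻¹
  (C) [kg·m⁻³] · [m³·s⁻¹] = kg·s⁻¹
  (D) [kg·m·s⁻³·A⁻¹] · [s·A] = kg·m·s⁻²
  (E) N·m⁻¹ = kg·m·s⁻²·m⁻¹ = kg·s⁻²  ← same
Only (E) matches kg·s⁻².

(E)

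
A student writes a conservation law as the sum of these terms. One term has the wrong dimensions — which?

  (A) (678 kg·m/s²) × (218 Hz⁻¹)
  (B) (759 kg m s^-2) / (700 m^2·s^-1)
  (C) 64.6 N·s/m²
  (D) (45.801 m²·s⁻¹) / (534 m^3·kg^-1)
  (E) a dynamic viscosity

In SI base units:
  (A) [kg·m·s⁻²] · [s] = kg·m·s⁻¹
  (B) [kg·m·s⁻²] / [m²·s⁻¹] = kg·m⁻¹·s⁻¹
  (C) N·s·m⁻² = kg·m·s⁻²·s·m⁻² = kg·m⁻¹·s⁻¹
  (D) [m²·s⁻¹] / [kg⁻¹·m³] = kg·m⁻¹·s⁻¹
  (E) [dynamic viscosity] = kg·m⁻¹·s⁻¹
All reduce to kg·m⁻¹·s⁻¹ except (A), which is kg·m·s⁻¹.

(A)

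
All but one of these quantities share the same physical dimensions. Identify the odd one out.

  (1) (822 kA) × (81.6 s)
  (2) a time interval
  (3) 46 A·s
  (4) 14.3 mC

In SI base units:
  (1) [A] · [s] = s·A
  (2) [time interval] = s
  (3) A·s = s·A
  (4) C = s·A
All reduce to s·A except (2), which is s.

(2)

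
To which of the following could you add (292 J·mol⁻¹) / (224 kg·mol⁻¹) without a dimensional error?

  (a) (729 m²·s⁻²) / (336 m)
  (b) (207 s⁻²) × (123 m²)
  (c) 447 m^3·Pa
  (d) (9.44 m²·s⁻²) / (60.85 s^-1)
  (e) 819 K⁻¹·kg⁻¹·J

Reference: [kg·m²·s⁻²·mol⁻¹] / [kg·mol⁻¹] = m²·s⁻².
Each option:
  (a) [m²·s⁻²] / [m] = m·s⁻²
  (b) [s⁻²] · [m²] = m²·s⁻²  ← same
  (c) Pa·m³ = N·m⁻²·m³ = kg·m²·s⁻²
  (d) [m²·s⁻²] / [s⁻¹] = m²·s⁻¹
  (e) J·kg⁻¹·K⁻¹ = N·m·kg⁻¹·K⁻¹ = m²·s⁻²·K⁻¹
Only (b) matches m²·s⁻².

(b)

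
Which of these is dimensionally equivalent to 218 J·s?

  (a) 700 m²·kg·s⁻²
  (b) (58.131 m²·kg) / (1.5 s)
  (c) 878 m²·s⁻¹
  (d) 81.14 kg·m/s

Reference: J·s = N·m·s = kg·m²·s⁻¹.
Each option:
  (a) kg·m²·s⁻²
  (b) [kg·m²] / [s] = kg·m²·s⁻¹  ← same
  (c) m²·s⁻¹
  (d) kg·m·s⁻¹
Only (b) matches kg·m²·s⁻¹.

(b)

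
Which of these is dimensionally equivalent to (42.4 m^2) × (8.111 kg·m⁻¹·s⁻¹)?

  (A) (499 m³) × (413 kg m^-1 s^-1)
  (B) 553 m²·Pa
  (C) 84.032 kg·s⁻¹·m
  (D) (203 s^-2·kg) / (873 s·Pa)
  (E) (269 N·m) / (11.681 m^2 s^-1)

Reference: [m²] · [kg·m⁻¹·s⁻¹] = kg·m·s⁻¹.
Each option:
  (A) [m³] · [kg·m⁻¹·s⁻¹] = kg·m²·s⁻¹
  (B) Pa·m² = N·m⁻²·m² = kg·m·s⁻²
  (C) kg·m·s⁻¹  ← same
  (D) [kg·s⁻²] / [kg·m⁻¹·s⁻¹] = m·s⁻¹
  (E) [kg·m²·s⁻²] / [m²·s⁻¹] = kg·s⁻¹
Only (C) matches kg·m·s⁻¹.

(C)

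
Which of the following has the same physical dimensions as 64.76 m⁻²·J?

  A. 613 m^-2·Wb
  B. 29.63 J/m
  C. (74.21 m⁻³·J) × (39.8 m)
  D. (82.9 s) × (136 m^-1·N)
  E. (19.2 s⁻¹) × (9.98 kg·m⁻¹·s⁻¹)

Reference: J·m⁻² = N·m·m⁻² = kg·s⁻².
Each option:
  A. Wb·m⁻² = V·s·m⁻² = kg·s⁻²·A⁻¹
  B. J·m⁻¹ = N·m·m⁻¹ = kg·m·s⁻²
  C. [kg·m⁻¹·s⁻²] · [m] = kg·s⁻²  ← same
  D. [s] · [kg·s⁻²] = kg·s⁻¹
  E. [s⁻¹] · [kg·m⁻¹·s⁻¹] = kg·m⁻¹·s⁻²
Only C. matches kg·s⁻².

C.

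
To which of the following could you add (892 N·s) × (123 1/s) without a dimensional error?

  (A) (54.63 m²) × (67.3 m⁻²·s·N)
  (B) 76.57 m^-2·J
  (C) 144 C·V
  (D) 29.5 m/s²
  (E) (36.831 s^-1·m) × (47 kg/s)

Reference: [kg·m·s⁻¹] · [s⁻¹] = kg·m·s⁻².
Each option:
  (A) [m²] · [kg·m⁻¹·s⁻¹] = kg·m·s⁻¹
  (B) J·m⁻² = N·m·m⁻² = kg·s⁻²
  (C) C·V = s·A·J·C⁻¹ = kg·m²·s⁻²
  (D) m·s⁻²
  (E) [m·s⁻¹] · [kg·s⁻¹] = kg·m·s⁻²  ← same
Only (E) matches kg·m·s⁻².

(E)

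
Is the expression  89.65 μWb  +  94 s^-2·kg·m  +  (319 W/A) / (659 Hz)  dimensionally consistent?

No

In SI base units:
  89.65 μWb:  Wb = V·s = kg·m²·s⁻²·A⁻¹
  94 s^-2·kg·m:  kg·m·s⁻²
  (319 W/A) / (659 Hz):  [kg·m²·s⁻³·A⁻¹] / [s⁻¹] = kg·m²·s⁻²·A⁻¹
The terms do not share a single dimension (kg·m²·s⁻²·A⁻¹ vs kg·m·s⁻²).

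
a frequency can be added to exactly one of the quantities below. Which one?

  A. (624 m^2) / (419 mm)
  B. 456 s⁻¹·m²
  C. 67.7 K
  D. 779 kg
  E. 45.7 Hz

Reference: [frequency] = s⁻¹.
Each option:
  A. [m²] / [m] = m
  B. m²·s⁻¹
  C. K
  D. kg
  E. Hz = s⁻¹  ← same
Only E. matches s⁻¹.

E.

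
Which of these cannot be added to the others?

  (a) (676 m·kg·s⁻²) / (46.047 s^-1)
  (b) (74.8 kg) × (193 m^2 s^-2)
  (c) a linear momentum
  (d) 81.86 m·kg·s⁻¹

(b)

In SI base units:
  (a) [kg·m·s⁻²] / [s⁻¹] = kg·m·s⁻¹
  (b) [kg] · [m²·s⁻²] = kg·m²·s⁻²
  (c) [linear momentum] = kg·m·s⁻¹
  (d) kg·m·s⁻¹
All reduce to kg·m·s⁻¹ except (b), which is kg·m²·s⁻².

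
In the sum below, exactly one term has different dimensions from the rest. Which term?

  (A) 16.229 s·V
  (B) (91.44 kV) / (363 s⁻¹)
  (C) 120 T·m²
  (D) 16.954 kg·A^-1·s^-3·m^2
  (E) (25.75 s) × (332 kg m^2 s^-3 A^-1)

(D)

Expand each in SI base units:
  (A) V·s = J·C⁻¹·s = kg·m²·s⁻²·A⁻¹
  (B) [kg·m²·s⁻³·A⁻¹] / [s⁻¹] = kg·m²·s⁻²·A⁻¹
  (C) T·m² = Wb·m⁻²·m² = kg·m²·s⁻²·A⁻¹
  (D) kg·m²·s⁻³·A⁻¹
  (E) [s] · [kg·m²·s⁻³·A⁻¹] = kg·m²·s⁻²·A⁻¹
All reduce to kg·m²·s⁻²·A⁻¹ except (D), which is kg·m²·s⁻³·A⁻¹.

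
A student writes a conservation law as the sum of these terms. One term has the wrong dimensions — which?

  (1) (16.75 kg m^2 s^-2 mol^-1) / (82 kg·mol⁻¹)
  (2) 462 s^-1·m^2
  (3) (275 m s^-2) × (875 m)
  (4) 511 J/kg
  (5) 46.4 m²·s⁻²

Dimensions:
  (1) [kg·m²·s⁻²·mol⁻¹] / [kg·mol⁻¹] = m²·s⁻²
  (2) m²·s⁻¹
  (3) [m·s⁻²] · [m] = m²·s⁻²
  (4) J·kg⁻¹ = N·m·kg⁻¹ = m²·s⁻²
  (5) m²·s⁻²
All reduce to m²·s⁻² except (2), which is m²·s⁻¹.

(2)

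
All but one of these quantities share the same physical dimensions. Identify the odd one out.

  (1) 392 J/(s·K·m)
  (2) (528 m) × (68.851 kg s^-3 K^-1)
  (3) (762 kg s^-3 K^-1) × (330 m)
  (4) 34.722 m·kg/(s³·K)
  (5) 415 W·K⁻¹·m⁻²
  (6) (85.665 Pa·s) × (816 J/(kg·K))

(5)

Work out the base dimensions of each:
  (1) J·s⁻¹·m⁻¹·K⁻¹ = N·m·s⁻¹·m⁻¹·K⁻¹ = kg·m·s⁻³·K⁻¹
  (2) [m] · [kg·s⁻³·K⁻¹] = kg·m·s⁻³·K⁻¹
  (3) [kg·s⁻³·K⁻¹] · [m] = kg·m·s⁻³·K⁻¹
  (4) kg·m·s⁻³·K⁻¹
  (5) W·m⁻²·K⁻¹ = J·s⁻¹·m⁻²·K⁻¹ = kg·s⁻³·K⁻¹
  (6) [kg·m⁻¹·s⁻¹] · [m²·s⁻²·K⁻¹] = kg·m·s⁻³·K⁻¹
All reduce to kg·m·s⁻³·K⁻¹ except (5), which is kg·s⁻³·K⁻¹.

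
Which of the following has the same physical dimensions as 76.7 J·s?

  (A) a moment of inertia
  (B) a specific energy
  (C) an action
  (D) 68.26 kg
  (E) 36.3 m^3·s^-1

(C)

Reference: J·s = N·m·s = kg·m²·s⁻¹.
Each option:
  (A) [moment of inertia] = kg·m²
  (B) [specific energy] = m²·s⁻²
  (C) [action] = kg·m²·s⁻¹  ← same
  (D) kg
  (E) m³·s⁻¹
Only (C) matches kg·m²·s⁻¹.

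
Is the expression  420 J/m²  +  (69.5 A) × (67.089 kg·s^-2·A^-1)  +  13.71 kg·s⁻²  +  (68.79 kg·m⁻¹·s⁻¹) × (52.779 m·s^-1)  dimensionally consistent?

In SI base units:
  420 J/m²:  J·m⁻² = N·m·m⁻² = kg·s⁻²
  (69.5 A) × (67.089 kg·s^-2·A^-1):  [A] · [kg·s⁻²·A⁻¹] = kg·s⁻²
  13.71 kg·s⁻²:  kg·s⁻²
  (68.79 kg·m⁻¹·s⁻¹) × (52.779 m·s^-1):  [kg·m⁻¹·s⁻¹] · [m·s⁻¹] = kg·s⁻²
Every term reduces to kg·s⁻².

Yes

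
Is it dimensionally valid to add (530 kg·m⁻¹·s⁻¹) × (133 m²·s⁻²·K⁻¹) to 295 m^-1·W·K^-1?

Yes

Work out the base dimensions of each:
  (530 kg·m⁻¹·s⁻¹) × (133 m²·s⁻²·K⁻¹):  [kg·m⁻¹·s⁻¹] · [m²·s⁻²·K⁻¹] = kg·m·s⁻³·K⁻¹
  295 m^-1·W·K^-1:  W·m⁻¹·K⁻¹ = J·s⁻¹·m⁻¹·K⁻¹ = kg·m·s⁻³·K⁻¹
Both are kg·m·s⁻³·K⁻¹, so they have the same dimensions and can be added.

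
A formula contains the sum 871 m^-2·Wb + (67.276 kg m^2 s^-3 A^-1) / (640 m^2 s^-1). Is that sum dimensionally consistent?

Yes

Expand each in SI base units:
  871 m^-2·Wb:  Wb·m⁻² = V·s·m⁻² = kg·s⁻²·A⁻¹
  (67.276 kg m^2 s^-3 A^-1) / (640 m^2 s^-1):  [kg·m²·s⁻³·A⁻¹] / [m²·s⁻¹] = kg·s⁻²·A⁻¹
Both are kg·s⁻²·A⁻¹, so they have the same dimensions and can be added.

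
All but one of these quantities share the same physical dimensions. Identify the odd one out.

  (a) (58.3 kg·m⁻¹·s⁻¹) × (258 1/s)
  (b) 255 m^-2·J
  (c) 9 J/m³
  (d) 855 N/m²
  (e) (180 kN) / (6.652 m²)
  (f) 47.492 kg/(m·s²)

(b)

Reduce each to base SI dimensions:
  (a) [kg·m⁻¹·s⁻¹] · [s⁻¹] = kg·m⁻¹·s⁻²
  (b) J·m⁻² = N·m·m⁻² = kg·s⁻²
  (c) J·m⁻³ = N·m·m⁻³ = kg·m⁻¹·s⁻²
  (d) N·m⁻² = kg·m·s⁻²·m⁻² = kg·m⁻¹·s⁻²
  (e) [kg·m·s⁻²] / [m²] = kg·m⁻¹·s⁻²
  (f) kg·m⁻¹·s⁻²
All reduce to kg·m⁻¹·s⁻² except (b), which is kg·s⁻².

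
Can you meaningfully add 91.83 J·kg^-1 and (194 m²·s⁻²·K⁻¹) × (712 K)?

Yes

Expand each in SI base units:
  91.83 J·kg^-1:  J·kg⁻¹ = N·m·kg⁻¹ = m²·s⁻²
  (194 m²·s⁻²·K⁻¹) × (712 K):  [m²·s⁻²·K⁻¹] · [K] = m²·s⁻²
Both are m²·s⁻², so they have the same dimensions and can be added.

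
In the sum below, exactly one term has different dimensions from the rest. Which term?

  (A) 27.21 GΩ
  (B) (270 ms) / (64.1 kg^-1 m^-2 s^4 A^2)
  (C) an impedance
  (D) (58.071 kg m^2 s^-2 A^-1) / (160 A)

(D)

Reduce each to base SI dimensions:
  (A) Ω = V·A⁻¹ = kg·m²·s⁻³·A⁻²
  (B) [s] / [kg⁻¹·m⁻²·s⁴·A²] = kg·m²·s⁻³·A⁻²
  (C) [impedance] = kg·m²·s⁻³·A⁻²
  (D) [kg·m²·s⁻²·A⁻¹] / [A] = kg·m²·s⁻²·A⁻²
All reduce to kg·m²·s⁻³·A⁻² except (D), which is kg·m²·s⁻²·A⁻².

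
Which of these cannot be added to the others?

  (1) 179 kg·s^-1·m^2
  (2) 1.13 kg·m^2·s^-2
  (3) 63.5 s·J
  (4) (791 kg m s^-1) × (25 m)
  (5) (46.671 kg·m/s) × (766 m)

(2)

Reduce each to base SI dimensions:
  (1) kg·m²·s⁻¹
  (2) kg·m²·s⁻²
  (3) J·s = N·m·s = kg·m²·s⁻¹
  (4) [kg·m·s⁻¹] · [m] = kg·m²·s⁻¹
  (5) [kg·m·s⁻¹] · [m] = kg·m²·s⁻¹
All reduce to kg·m²·s⁻¹ except (2), which is kg·m²·s⁻².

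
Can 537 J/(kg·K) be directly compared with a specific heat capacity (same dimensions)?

Work out the base dimensions of each:
  537 J/(kg·K):  J·kg⁻¹·K⁻¹ = N·m·kg⁻¹·K⁻¹ = m²·s⁻²·K⁻¹
  a specific heat capacity:  [specific heat capacity] = m²·s⁻²·K⁻¹
Both are m²·s⁻²·K⁻¹, so they have the same dimensions and can be added.

Yes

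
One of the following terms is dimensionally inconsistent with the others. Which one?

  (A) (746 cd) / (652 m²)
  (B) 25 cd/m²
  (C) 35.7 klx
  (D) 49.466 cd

Expand each in SI base units:
  (A) [cd] / [m²] = m⁻²·cd
  (B) cd·m⁻² = m⁻²·cd
  (C) lx = lm·m⁻² = m⁻²·cd
  (D) cd
All reduce to m⁻²·cd except (D), which is cd.

(D)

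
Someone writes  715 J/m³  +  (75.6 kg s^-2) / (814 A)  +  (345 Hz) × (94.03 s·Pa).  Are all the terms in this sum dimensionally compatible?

Dimensions:
  715 J/m³:  J·m⁻³ = N·m·m⁻³ = kg·m⁻¹·s⁻²
  (75.6 kg s^-2) / (814 A):  [kg·s⁻²] / [A] = kg·s⁻²·A⁻¹
  (345 Hz) × (94.03 s·Pa):  [s⁻¹] · [kg·m⁻¹·s⁻¹] = kg·m⁻¹·s⁻²
The terms do not share a single dimension (kg·m⁻¹·s⁻² vs kg·s⁻²·A⁻¹).

No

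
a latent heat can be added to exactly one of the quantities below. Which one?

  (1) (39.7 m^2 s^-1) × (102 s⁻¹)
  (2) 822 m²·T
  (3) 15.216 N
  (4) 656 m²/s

Reference: [latent heat] = m²·s⁻².
Each option:
  (1) [m²·s⁻¹] · [s⁻¹] = m²·s⁻²  ← same
  (2) T·m² = Wb·m⁻²·m² = kg·m²·s⁻²·A⁻¹
  (3) N = kg·m·s⁻²
  (4) m²·s⁻¹
Only (1) matches m²·s⁻².

(1)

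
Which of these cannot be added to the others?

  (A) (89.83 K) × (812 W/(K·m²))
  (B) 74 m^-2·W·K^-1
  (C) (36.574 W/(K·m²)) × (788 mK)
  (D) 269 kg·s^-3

(B)

In SI base units:
  (A) [K] · [kg·s⁻³·K⁻¹] = kg·s⁻³
  (B) W·m⁻²·K⁻¹ = J·s⁻¹·m⁻²·K⁻¹ = kg·s⁻³·K⁻¹
  (C) [kg·s⁻³·K⁻¹] · [K] = kg·s⁻³
  (D) kg·s⁻³
All reduce to kg·s⁻³ except (B), which is kg·s⁻³·K⁻¹.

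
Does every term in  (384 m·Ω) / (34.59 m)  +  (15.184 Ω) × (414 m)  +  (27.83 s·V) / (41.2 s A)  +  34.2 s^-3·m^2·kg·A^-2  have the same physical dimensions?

Reduce each to base SI dimensions:
  (384 m·Ω) / (34.59 m):  [kg·m³·s⁻³·A⁻²] / [m] = kg·m²·s⁻³·A⁻²
  (15.184 Ω) × (414 m):  [kg·m²·s⁻³·A⁻²] · [m] = kg·m³·s⁻³·A⁻²
  (27.83 s·V) / (41.2 s A):  [kg·m²·s⁻²·A⁻¹] / [s·A] = kg·m²·s⁻³·A⁻²
  34.2 s^-3·m^2·kg·A^-2:  kg·m²·s⁻³·A⁻²
The terms do not share a single dimension (kg·m²·s⁻³·A⁻² vs kg·m³·s⁻³·A⁻²).

No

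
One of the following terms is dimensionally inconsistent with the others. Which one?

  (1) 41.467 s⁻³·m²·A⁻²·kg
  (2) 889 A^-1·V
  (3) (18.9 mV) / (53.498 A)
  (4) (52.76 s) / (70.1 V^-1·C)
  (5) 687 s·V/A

In SI base units:
  (1) kg·m²·s⁻³·A⁻²
  (2) V·A⁻¹ = J·C⁻¹·A⁻¹ = kg·m²·s⁻³·A⁻²
  (3) [kg·m²·s⁻³·A⁻¹] / [A] = kg·m²·s⁻³·A⁻²
  (4) [s] / [kg⁻¹·m⁻²·s⁴·A²] = kg·m²·s⁻³·A⁻²
  (5) V·s·A⁻¹ = J·C⁻¹·s·A⁻¹ = kg·m²·s⁻²·A⁻²
All reduce to kg·m²·s⁻³·A⁻² except (5), which is kg·m²·s⁻²·A⁻².

(5)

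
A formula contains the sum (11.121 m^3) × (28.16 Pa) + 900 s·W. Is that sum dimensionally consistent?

Yes

Expand each in SI base units:
  (11.121 m^3) × (28.16 Pa):  [m³] · [kg·m⁻¹·s⁻²] = kg·m²·s⁻²
  900 s·W:  W·s = J·s⁻¹·s = kg·m²·s⁻²
Both are kg·m²·s⁻², so they have the same dimensions and can be added.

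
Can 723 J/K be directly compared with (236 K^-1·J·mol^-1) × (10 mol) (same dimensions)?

In SI base units:
  723 J/K:  J·K⁻¹ = N·m·K⁻¹ = kg·m²·s⁻²·K⁻¹
  (236 K^-1·J·mol^-1) × (10 mol):  [kg·m²·s⁻²·K⁻¹·mol⁻¹] · [mol] = kg·m²·s⁻²·K⁻¹
Both are kg·m²·s⁻²·K⁻¹, so they have the same dimensions and can be added.

Yes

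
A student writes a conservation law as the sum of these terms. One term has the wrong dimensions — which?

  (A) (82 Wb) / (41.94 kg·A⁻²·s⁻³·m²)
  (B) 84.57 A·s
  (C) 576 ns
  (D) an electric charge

(C)

Dimensions:
  (A) [kg·m²·s⁻²·A⁻¹] / [kg·m²·s⁻³·A⁻²] = s·A
  (B) A·s = s·A
  (C) s
  (D) [electric charge] = s·A
All reduce to s·A except (C), which is s.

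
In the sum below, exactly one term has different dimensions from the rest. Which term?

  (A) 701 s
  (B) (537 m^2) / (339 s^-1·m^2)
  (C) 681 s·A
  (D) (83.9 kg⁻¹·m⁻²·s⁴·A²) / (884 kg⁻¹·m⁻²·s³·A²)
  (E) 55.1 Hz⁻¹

(C)

Reduce each to base SI dimensions:
  (A) s
  (B) [m²] / [m²·s⁻¹] = s
  (C) A·s = s·A
  (D) [kg⁻¹·m⁻²·s⁴·A²] / [kg⁻¹·m⁻²·s³·A²] = s
  (E) Hz⁻¹ = (s⁻¹)⁻¹ = s
All reduce to s except (C), which is s·A.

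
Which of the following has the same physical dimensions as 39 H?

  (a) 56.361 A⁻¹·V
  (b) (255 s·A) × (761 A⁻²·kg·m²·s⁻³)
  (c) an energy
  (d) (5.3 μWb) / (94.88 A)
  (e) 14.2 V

Reference: H = V·s·A⁻¹ = kg·m²·s⁻²·A⁻².
Each option:
  (a) V·A⁻¹ = J·C⁻¹·A⁻¹ = kg·m²·s⁻³·A⁻²
  (b) [s·A] · [kg·m²·s⁻³·A⁻²] = kg·m²·s⁻²·A⁻¹
  (c) [energy] = kg·m²·s⁻²
  (d) [kg·m²·s⁻²·A⁻¹] / [A] = kg·m²·s⁻²·A⁻²  ← same
  (e) V = J·C⁻¹ = kg·m²·s⁻³·A⁻¹
Only (d) matches kg·m²·s⁻²·A⁻².

(d)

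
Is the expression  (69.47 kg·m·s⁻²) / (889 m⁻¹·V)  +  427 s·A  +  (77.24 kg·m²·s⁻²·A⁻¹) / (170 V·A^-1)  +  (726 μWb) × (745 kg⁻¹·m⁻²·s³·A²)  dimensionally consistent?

Yes

Expand each in SI base units:
  (69.47 kg·m·s⁻²) / (889 m⁻¹·V):  [kg·m·s⁻²] / [kg·m·s⁻³·A⁻¹] = s·A
  427 s·A:  A·s = s·A
  (77.24 kg·m²·s⁻²·A⁻¹) / (170 V·A^-1):  [kg·m²·s⁻²·A⁻¹] / [kg·m²·s⁻³·A⁻²] = s·A
  (726 μWb) × (745 kg⁻¹·m⁻²·s³·A²):  [kg·m²·s⁻²·A⁻¹] · [kg⁻¹·m⁻²·s³·A²] = s·A
Every term reduces to s·A.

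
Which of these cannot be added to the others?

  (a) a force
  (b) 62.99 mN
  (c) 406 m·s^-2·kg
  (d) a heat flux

Reduce each to base SI dimensions:
  (a) [force] = kg·m·s⁻²
  (b) N = kg·m·s⁻²
  (c) kg·m·s⁻²
  (d) [heat flux] = kg·s⁻³
All reduce to kg·m·s⁻² except (d), which is kg·s⁻³.

(d)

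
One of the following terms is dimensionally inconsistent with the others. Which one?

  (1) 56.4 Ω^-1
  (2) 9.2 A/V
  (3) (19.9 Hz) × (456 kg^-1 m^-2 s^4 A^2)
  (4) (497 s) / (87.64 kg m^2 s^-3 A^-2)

Work out the base dimensions of each:
  (1) Ω⁻¹ = (V·A⁻¹)⁻¹ = kg⁻¹·m⁻²·s³·A²
  (2) A·V⁻¹ = A·(J·C⁻¹)⁻¹ = kg⁻¹·m⁻²·s³·A²
  (3) [s⁻¹] · [kg⁻¹·m⁻²·s⁴·A²] = kg⁻¹·m⁻²·s³·A²
  (4) [s] / [kg·m²·s⁻³·A⁻²] = kg⁻¹·m⁻²·s⁴·A²
All reduce to kg⁻¹·m⁻²·s³·A² except (4), which is kg⁻¹·m⁻²·s⁴·A².

(4)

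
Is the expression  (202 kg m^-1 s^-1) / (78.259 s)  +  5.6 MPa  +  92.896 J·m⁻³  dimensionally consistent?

Yes

Reduce each to base SI dimensions:
  (202 kg m^-1 s^-1) / (78.259 s):  [kg·m⁻¹·s⁻¹] / [s] = kg·m⁻¹·s⁻²
  5.6 MPa:  Pa = N·m⁻² = kg·m⁻¹·s⁻²
  92.896 J·m⁻³:  J·m⁻³ = N·m·m⁻³ = kg·m⁻¹·s⁻²
Every term reduces to kg·m⁻¹·s⁻².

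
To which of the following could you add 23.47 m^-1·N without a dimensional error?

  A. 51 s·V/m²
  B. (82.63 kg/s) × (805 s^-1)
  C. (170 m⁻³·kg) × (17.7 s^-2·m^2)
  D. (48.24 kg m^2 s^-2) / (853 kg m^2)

Reference: N·m⁻¹ = kg·m·s⁻²·m⁻¹ = kg·s⁻².
Each option:
  A. V·s·m⁻² = J·C⁻¹·s·m⁻² = kg·s⁻²·A⁻¹
  B. [kg·s⁻¹] · [s⁻¹] = kg·s⁻²  ← same
  C. [kg·m⁻³] · [m²·s⁻²] = kg·m⁻¹·s⁻²
  D. [kg·m²·s⁻²] / [kg·m²] = s⁻²
Only B. matches kg·s⁻².

B.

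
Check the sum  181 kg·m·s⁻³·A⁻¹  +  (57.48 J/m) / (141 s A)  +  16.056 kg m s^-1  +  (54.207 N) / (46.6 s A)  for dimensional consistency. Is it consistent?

Reduce each to base SI dimensions:
  181 kg·m·s⁻³·A⁻¹:  kg·m·s⁻³·A⁻¹
  (57.48 J/m) / (141 s A):  [kg·m·s⁻²] / [s·A] = kg·m·s⁻³·A⁻¹
  16.056 kg m s^-1:  kg·m·s⁻¹
  (54.207 N) / (46.6 s A):  [kg·m·s⁻²] / [s·A] = kg·m·s⁻³·A⁻¹
The terms do not share a single dimension (kg·m·s⁻³·A⁻¹ vs kg·m·s⁻¹).

No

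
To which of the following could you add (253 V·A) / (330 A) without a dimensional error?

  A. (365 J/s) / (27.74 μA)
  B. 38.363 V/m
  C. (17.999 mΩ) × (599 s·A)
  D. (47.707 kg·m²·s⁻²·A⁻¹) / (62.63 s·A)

A.

Reference: [kg·m²·s⁻³] / [A] = kg·m²·s⁻³·A⁻¹.
Each option:
  A. [kg·m²·s⁻³] / [A] = kg·m²·s⁻³·A⁻¹  ← same
  B. V·m⁻¹ = J·C⁻¹·m⁻¹ = kg·m·s⁻³·A⁻¹
  C. [kg·m²·s⁻³·A⁻²] · [s·A] = kg·m²·s⁻²·A⁻¹
  D. [kg·m²·s⁻²·A⁻¹] / [s·A] = kg·m²·s⁻³·A⁻²
Only A. matches kg·m²·s⁻³·A⁻¹.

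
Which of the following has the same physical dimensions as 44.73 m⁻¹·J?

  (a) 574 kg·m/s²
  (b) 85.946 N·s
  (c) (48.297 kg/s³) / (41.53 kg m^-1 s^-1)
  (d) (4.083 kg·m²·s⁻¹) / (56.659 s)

(a)

Reference: J·m⁻¹ = N·m·m⁻¹ = kg·m·s⁻².
Each option:
  (a) kg·m·s⁻²  ← same
  (b) N·s = kg·m·s⁻²·s = kg·m·s⁻¹
  (c) [kg·s⁻³] / [kg·m⁻¹·s⁻¹] = m·s⁻²
  (d) [kg·m²·s⁻¹] / [s] = kg·m²·s⁻²
Only (a) matches kg·m·s⁻².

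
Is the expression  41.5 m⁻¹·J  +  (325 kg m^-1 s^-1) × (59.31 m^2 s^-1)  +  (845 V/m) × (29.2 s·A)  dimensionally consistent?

Yes

Reduce each to base SI dimensions:
  41.5 m⁻¹·J:  J·m⁻¹ = N·m·m⁻¹ = kg·m·s⁻²
  (325 kg m^-1 s^-1) × (59.31 m^2 s^-1):  [kg·m⁻¹·s⁻¹] · [m²·s⁻¹] = kg·m·s⁻²
  (845 V/m) × (29.2 s·A):  [kg·m·s⁻³·A⁻¹] · [s·A] = kg·m·s⁻²
Every term reduces to kg·m·s⁻².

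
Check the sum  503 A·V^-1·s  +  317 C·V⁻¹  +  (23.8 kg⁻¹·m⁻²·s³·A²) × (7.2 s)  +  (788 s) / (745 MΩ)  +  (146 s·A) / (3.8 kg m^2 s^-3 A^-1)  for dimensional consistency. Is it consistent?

Dimensions:
  503 A·V^-1·s:  A·s·V⁻¹ = A·s·(J·C⁻¹)⁻¹ = kg⁻¹·m⁻²·s⁴·A²
  317 C·V⁻¹:  C·V⁻¹ = s·A·(J·C⁻¹)⁻¹ = kg⁻¹·m⁻²·s⁴·A²
  (23.8 kg⁻¹·m⁻²·s³·A²) × (7.2 s):  [kg⁻¹·m⁻²·s³·A²] · [s] = kg⁻¹·m⁻²·s⁴·A²
  (788 s) / (745 MΩ):  [s] / [kg·m²·s⁻³·A⁻²] = kg⁻¹·m⁻²·s⁴·A²
  (146 s·A) / (3.8 kg m^2 s^-3 A^-1):  [s·A] / [kg·m²·s⁻³·A⁻¹] = kg⁻¹·m⁻²·s⁴·A²
Every term reduces to kg⁻¹·m⁻²·s⁴·A².

Yes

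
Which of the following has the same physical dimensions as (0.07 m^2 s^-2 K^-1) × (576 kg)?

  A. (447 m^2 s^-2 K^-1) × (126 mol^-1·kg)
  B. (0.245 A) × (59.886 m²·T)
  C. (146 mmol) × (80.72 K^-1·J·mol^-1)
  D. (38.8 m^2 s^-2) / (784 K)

Reference: [m²·s⁻²·K⁻¹] · [kg] = kg·m²·s⁻²·K⁻¹.
Each option:
  A. [m²·s⁻²·K⁻¹] · [kg·mol⁻¹] = kg·m²·s⁻²·K⁻¹·mol⁻¹
  B. [A] · [kg·m²·s⁻²·A⁻¹] = kg·m²·s⁻²
  C. [mol] · [kg·m²·s⁻²·K⁻¹·mol⁻¹] = kg·m²·s⁻²·K⁻¹  ← same
  D. [m²·s⁻²] / [K] = m²·s⁻²·K⁻¹
Only C. matches kg·m²·s⁻²·K⁻¹.

C.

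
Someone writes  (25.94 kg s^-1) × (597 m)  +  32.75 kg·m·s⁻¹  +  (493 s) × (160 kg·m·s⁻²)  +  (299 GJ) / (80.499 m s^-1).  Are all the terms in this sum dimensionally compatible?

Yes

Reduce each to base SI dimensions:
  (25.94 kg s^-1) × (597 m):  [kg·s⁻¹] · [m] = kg·m·s⁻¹
  32.75 kg·m·s⁻¹:  kg·m·s⁻¹
  (493 s) × (160 kg·m·s⁻²):  [s] · [kg·m·s⁻²] = kg·m·s⁻¹
  (299 GJ) / (80.499 m s^-1):  [kg·m²·s⁻²] / [m·s⁻¹] = kg·m·s⁻¹
Every term reduces to kg·m·s⁻¹.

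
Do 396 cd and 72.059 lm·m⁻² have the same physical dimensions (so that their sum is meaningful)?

No

Work out the base dimensions of each:
  396 cd:  cd
  72.059 lm·m⁻²:  lm·m⁻² = cd·m⁻² = m⁻²·cd
cd ≠ m⁻²·cd, so they cannot be added.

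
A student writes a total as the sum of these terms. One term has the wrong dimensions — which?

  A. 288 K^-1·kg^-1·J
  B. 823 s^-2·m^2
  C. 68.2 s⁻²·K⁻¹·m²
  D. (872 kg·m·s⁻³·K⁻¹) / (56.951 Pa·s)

B.

Work out the base dimensions of each:
  A. J·kg⁻¹·K⁻¹ = N·m·kg⁻¹·K⁻¹ = m²·s⁻²·K⁻¹
  B. m²·s⁻²
  C. m²·s⁻²·K⁻¹
  D. [kg·m·s⁻³·K⁻¹] / [kg·m⁻¹·s⁻¹] = m²·s⁻²·K⁻¹
All reduce to m²·s⁻²·K⁻¹ except B., which is m²·s⁻².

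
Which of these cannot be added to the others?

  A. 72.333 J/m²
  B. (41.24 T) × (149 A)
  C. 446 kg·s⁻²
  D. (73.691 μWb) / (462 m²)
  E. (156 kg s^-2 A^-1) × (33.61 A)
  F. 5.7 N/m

D.

Reduce each to base SI dimensions:
  A. J·m⁻² = N·m·m⁻² = kg·s⁻²
  B. [kg·s⁻²·A⁻¹] · [A] = kg·s⁻²
  C. kg·s⁻²
  D. [kg·m²·s⁻²·A⁻¹] / [m²] = kg·s⁻²·A⁻¹
  E. [kg·s⁻²·A⁻¹] · [A] = kg·s⁻²
  F. N·m⁻¹ = kg·m·s⁻²·m⁻¹ = kg·s⁻²
All reduce to kg·s⁻² except D., which is kg·s⁻²·A⁻¹.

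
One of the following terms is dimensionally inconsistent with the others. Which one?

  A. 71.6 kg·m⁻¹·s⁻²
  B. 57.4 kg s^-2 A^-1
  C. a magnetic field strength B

A.

In SI base units:
  A. kg·m⁻¹·s⁻²
  B. kg·s⁻²·A⁻¹
  C. [magnetic field strength B] = kg·s⁻²·A⁻¹
All reduce to kg·s⁻²·A⁻¹ except A., which is kg·m⁻¹·s⁻².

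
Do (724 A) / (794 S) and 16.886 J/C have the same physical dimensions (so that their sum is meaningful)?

Reduce each to base SI dimensions:
  (724 A) / (794 S):  [A] / [kg⁻¹·m⁻²·s³·A²] = kg·m²·s⁻³·A⁻¹
  16.886 J/C:  J·C⁻¹ = N·m·(s·A)⁻¹ = kg·m²·s⁻³·A⁻¹
Both are kg·m²·s⁻³·A⁻¹, so they have the same dimensions and can be added.

Yes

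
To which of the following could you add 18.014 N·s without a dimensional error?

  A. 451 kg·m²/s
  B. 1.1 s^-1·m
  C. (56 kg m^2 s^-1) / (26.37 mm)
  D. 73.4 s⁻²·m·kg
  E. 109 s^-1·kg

C.

Reference: N·s = kg·m·s⁻²·s = kg·m·s⁻¹.
Each option:
  A. kg·m²·s⁻¹
  B. m·s⁻¹
  C. [kg·m²·s⁻¹] / [m] = kg·m·s⁻¹  ← same
  D. kg·m·s⁻²
  E. kg·s⁻¹
Only C. matches kg·m·s⁻¹.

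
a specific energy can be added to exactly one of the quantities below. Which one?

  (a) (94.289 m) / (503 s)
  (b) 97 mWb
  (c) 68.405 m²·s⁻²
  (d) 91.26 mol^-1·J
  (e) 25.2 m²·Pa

Reference: [specific energy] = m²·s⁻².
Each option:
  (a) [m] / [s] = m·s⁻¹
  (b) Wb = V·s = kg·m²·s⁻²·A⁻¹
  (c) m²·s⁻²  ← same
  (d) J·mol⁻¹ = N·m·mol⁻¹ = kg·m²·s⁻²·mol⁻¹
  (e) Pa·m² = N·m⁻²·m² = kg·m·s⁻²
Only (c) matches m²·s⁻².

(c)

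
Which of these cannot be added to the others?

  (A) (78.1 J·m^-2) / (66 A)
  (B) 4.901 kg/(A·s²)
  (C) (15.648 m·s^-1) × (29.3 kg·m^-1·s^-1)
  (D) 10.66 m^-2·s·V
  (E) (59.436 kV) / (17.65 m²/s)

(C)

In SI base units:
  (A) [kg·s⁻²] / [A] = kg·s⁻²·A⁻¹
  (B) kg·s⁻²·A⁻¹
  (C) [m·s⁻¹] · [kg·m⁻¹·s⁻¹] = kg·s⁻²
  (D) V·s·m⁻² = J·C⁻¹·s·m⁻² = kg·s⁻²·A⁻¹
  (E) [kg·m²·s⁻³·A⁻¹] / [m²·s⁻¹] = kg·s⁻²·A⁻¹
All reduce to kg·s⁻²·A⁻¹ except (C), which is kg·s⁻².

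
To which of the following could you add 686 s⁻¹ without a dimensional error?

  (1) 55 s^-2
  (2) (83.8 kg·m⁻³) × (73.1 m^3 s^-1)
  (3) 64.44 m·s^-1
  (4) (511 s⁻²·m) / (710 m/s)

(4)

Reference: s⁻¹.
Each option:
  (1) s⁻²
  (2) [kg·m⁻³] · [m³·s⁻¹] = kg·s⁻¹
  (3) m·s⁻¹
  (4) [m·s⁻²] / [m·s⁻¹] = s⁻¹  ← same
Only (4) matches s⁻¹.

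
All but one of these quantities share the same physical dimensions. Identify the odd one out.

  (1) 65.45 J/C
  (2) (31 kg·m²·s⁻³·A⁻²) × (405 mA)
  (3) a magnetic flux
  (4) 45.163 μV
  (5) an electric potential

Expand each in SI base units:
  (1) J·C⁻¹ = N·m·(s·A)⁻¹ = kg·m²·s⁻³·A⁻¹
  (2) [kg·m²·s⁻³·A⁻²] · [A] = kg·m²·s⁻³·A⁻¹
  (3) [magnetic flux] = kg·m²·s⁻²·A⁻¹
  (4) V = J·C⁻¹ = kg·m²·s⁻³·A⁻¹
  (5) [electric potential] = kg·m²·s⁻³·A⁻¹
All reduce to kg·m²·s⁻³·A⁻¹ except (3), which is kg·m²·s⁻²·A⁻¹.

(3)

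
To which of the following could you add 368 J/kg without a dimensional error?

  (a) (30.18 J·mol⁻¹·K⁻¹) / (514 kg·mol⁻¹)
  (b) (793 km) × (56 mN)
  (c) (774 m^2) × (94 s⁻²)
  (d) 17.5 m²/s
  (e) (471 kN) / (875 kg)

Reference: J·kg⁻¹ = N·m·kg⁻¹ = m²·s⁻².
Each option:
  (a) [kg·m²·s⁻²·K⁻¹·mol⁻¹] / [kg·mol⁻¹] = m²·s⁻²·K⁻¹
  (b) [m] · [kg·m·s⁻²] = kg·m²·s⁻²
  (c) [m²] · [s⁻²] = m²·s⁻²  ← same
  (d) m²·s⁻¹
  (e) [kg·m·s⁻²] / [kg] = m·s⁻²
Only (c) matches m²·s⁻².

(c)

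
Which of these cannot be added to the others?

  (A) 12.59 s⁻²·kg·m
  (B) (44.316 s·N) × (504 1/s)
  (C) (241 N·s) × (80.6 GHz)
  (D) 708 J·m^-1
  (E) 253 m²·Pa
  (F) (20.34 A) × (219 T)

(F)

Work out the base dimensions of each:
  (A) kg·m·s⁻²
  (B) [kg·m·s⁻¹] · [s⁻¹] = kg·m·s⁻²
  (C) [kg·m·s⁻¹] · [s⁻¹] = kg·m·s⁻²
  (D) J·m⁻¹ = N·m·m⁻¹ = kg·m·s⁻²
  (E) Pa·m² = N·m⁻²·m² = kg·m·s⁻²
  (F) [A] · [kg·s⁻²·A⁻¹] = kg·s⁻²
All reduce to kg·m·s⁻² except (F), which is kg·s⁻².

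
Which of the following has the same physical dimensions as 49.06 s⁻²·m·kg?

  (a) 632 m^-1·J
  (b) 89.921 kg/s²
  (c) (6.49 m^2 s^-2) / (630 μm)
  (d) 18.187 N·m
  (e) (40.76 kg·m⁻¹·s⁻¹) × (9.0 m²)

Reference: kg·m·s⁻².
Each option:
  (a) J·m⁻¹ = N·m·m⁻¹ = kg·m·s⁻²  ← same
  (b) kg·s⁻²
  (c) [m²·s⁻²] / [m] = m·s⁻²
  (d) N·m = kg·m·s⁻²·m = kg·m²·s⁻²
  (e) [kg·m⁻¹·s⁻¹] · [m²] = kg·m·s⁻¹
Only (a) matches kg·m·s⁻².

(a)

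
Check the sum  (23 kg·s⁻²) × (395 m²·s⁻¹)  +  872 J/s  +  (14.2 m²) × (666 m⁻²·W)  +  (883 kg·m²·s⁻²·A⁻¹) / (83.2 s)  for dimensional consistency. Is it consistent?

No

In SI base units:
  (23 kg·s⁻²) × (395 m²·s⁻¹):  [kg·s⁻²] · [m²·s⁻¹] = kg·m²·s⁻³
  872 J/s:  J·s⁻¹ = N·m·s⁻¹ = kg·m²·s⁻³
  (14.2 m²) × (666 m⁻²·W):  [m²] · [kg·s⁻³] = kg·m²·s⁻³
  (883 kg·m²·s⁻²·A⁻¹) / (83.2 s):  [kg·m²·s⁻²·A⁻¹] / [s] = kg·m²·s⁻³·A⁻¹
The terms do not share a single dimension (kg·m²·s⁻³ vs kg·m²·s⁻³·A⁻¹).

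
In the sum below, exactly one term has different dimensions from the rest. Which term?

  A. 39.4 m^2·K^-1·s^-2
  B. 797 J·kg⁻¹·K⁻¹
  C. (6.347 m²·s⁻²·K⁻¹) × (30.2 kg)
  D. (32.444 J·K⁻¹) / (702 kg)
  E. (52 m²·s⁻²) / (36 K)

Dimensions:
  A. m²·s⁻²·K⁻¹
  B. J·kg⁻¹·K⁻¹ = N·m·kg⁻¹·K⁻¹ = m²·s⁻²·K⁻¹
  C. [m²·s⁻²·K⁻¹] · [kg] = kg·m²·s⁻²·K⁻¹
  D. [kg·m²·s⁻²·K⁻¹] / [kg] = m²·s⁻²·K⁻¹
  E. [m²·s⁻²] / [K] = m²·s⁻²·K⁻¹
All reduce to m²·s⁻²·K⁻¹ except C., which is kg·m²·s⁻²·K⁻¹.

C.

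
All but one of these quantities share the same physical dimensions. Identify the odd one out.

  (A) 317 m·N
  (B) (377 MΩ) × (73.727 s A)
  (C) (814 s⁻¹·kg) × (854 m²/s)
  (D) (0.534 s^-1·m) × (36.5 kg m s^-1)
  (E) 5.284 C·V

Expand each in SI base units:
  (A) N·m = kg·m·s⁻²·m = kg·m²·s⁻²
  (B) [kg·m²·s⁻³·A⁻²] · [s·A] = kg·m²·s⁻²·A⁻¹
  (C) [kg·s⁻¹] · [m²·s⁻¹] = kg·m²·s⁻²
  (D) [m·s⁻¹] · [kg·m·s⁻¹] = kg·m²·s⁻²
  (E) C·V = s·A·J·C⁻¹ = kg·m²·s⁻²
All reduce to kg·m²·s⁻² except (B), which is kg·m²·s⁻²·A⁻¹.

(B)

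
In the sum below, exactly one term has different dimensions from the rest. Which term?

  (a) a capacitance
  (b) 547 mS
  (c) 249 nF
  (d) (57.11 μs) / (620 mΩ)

(b)

Reduce each to base SI dimensions:
  (a) [capacitance] = kg⁻¹·m⁻²·s⁴·A²
  (b) S = Ω⁻¹ = kg⁻¹·m⁻²·s³·A²
  (c) F = C·V⁻¹ = kg⁻¹·m⁻²·s⁴·A²
  (d) [s] / [kg·m²·s⁻³·A⁻²] = kg⁻¹·m⁻²·s⁴·A²
All reduce to kg⁻¹·m⁻²·s⁴·A² except (b), which is kg⁻¹·m⁻²·s³·A².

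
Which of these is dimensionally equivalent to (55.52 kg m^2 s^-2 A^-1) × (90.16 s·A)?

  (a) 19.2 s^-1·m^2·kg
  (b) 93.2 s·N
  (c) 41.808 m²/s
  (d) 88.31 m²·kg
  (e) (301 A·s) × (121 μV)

Reference: [kg·m²·s⁻²·A⁻¹] · [s·A] = kg·m²·s⁻¹.
Each option:
  (a) kg·m²·s⁻¹  ← same
  (b) N·s = kg·m·s⁻²·s = kg·m·s⁻¹
  (c) m²·s⁻¹
  (d) kg·m²
  (e) [s·A] · [kg·m²·s⁻³·A⁻¹] = kg·m²·s⁻²
Only (a) matches kg·m²·s⁻¹.

(a)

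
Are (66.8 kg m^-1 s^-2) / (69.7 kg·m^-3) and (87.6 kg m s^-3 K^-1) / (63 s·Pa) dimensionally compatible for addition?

No

Work out the base dimensions of each:
  (66.8 kg m^-1 s^-2) / (69.7 kg·m^-3):  [kg·m⁻¹·s⁻²] / [kg·m⁻³] = m²·s⁻²
  (87.6 kg m s^-3 K^-1) / (63 s·Pa):  [kg·m·s⁻³·K⁻¹] / [kg·m⁻¹·s⁻¹] = m²·s⁻²·K⁻¹
m²·s⁻² ≠ m²·s⁻²·K⁻¹, so they cannot be added.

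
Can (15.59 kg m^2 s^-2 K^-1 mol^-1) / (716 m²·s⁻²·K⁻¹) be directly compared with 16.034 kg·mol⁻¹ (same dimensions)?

Yes

Reduce each to base SI dimensions:
  (15.59 kg m^2 s^-2 K^-1 mol^-1) / (716 m²·s⁻²·K⁻¹):  [kg·m²·s⁻²·K⁻¹·mol⁻¹] / [m²·s⁻²·K⁻¹] = kg·mol⁻¹
  16.034 kg·mol⁻¹:  kg·mol⁻¹
Both are kg·mol⁻¹, so they have the same dimensions and can be added.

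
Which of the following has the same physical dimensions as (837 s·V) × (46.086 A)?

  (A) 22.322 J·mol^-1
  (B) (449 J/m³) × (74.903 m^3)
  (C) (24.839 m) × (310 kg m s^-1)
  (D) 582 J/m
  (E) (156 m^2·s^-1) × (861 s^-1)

(B)

Reference: [kg·m²·s⁻²·A⁻¹] · [A] = kg·m²·s⁻².
Each option:
  (A) J·mol⁻¹ = N·m·mol⁻¹ = kg·m²·s⁻²·mol⁻¹
  (B) [kg·m⁻¹·s⁻²] · [m³] = kg·m²·s⁻²  ← same
  (C) [m] · [kg·m·s⁻¹] = kg·m²·s⁻¹
  (D) J·m⁻¹ = N·m·m⁻¹ = kg·m·s⁻²
  (E) [m²·s⁻¹] · [s⁻¹] = m²·s⁻²
Only (B) matches kg·m²·s⁻².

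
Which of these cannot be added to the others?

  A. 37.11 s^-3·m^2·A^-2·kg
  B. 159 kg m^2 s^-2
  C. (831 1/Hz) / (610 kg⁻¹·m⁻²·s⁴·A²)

B.

Reduce each to base SI dimensions:
  A. kg·m²·s⁻³·A⁻²
  B. kg·m²·s⁻²
  C. [s] / [kg⁻¹·m⁻²·s⁴·A²] = kg·m²·s⁻³·A⁻²
All reduce to kg·m²·s⁻³·A⁻² except B., which is kg·m²·s⁻².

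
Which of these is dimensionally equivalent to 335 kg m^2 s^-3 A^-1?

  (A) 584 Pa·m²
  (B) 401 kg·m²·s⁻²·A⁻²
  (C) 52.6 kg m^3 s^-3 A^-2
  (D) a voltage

(D)

Reference: kg·m²·s⁻³·A⁻¹.
Each option:
  (A) Pa·m² = N·m⁻²·m² = kg·m·s⁻²
  (B) kg·m²·s⁻²·A⁻²
  (C) kg·m³·s⁻³·A⁻²
  (D) [voltage] = kg·m²·s⁻³·A⁻¹  ← same
Only (D) matches kg·m²·s⁻³·A⁻¹.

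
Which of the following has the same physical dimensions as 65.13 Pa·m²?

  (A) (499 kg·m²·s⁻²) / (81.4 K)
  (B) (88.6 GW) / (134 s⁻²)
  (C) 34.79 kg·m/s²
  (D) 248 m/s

(C)

Reference: Pa·m² = N·m⁻²·m² = kg·m·s⁻².
Each option:
  (A) [kg·m²·s⁻²] / [K] = kg·m²·s⁻²·K⁻¹
  (B) [kg·m²·s⁻³] / [s⁻²] = kg·m²·s⁻¹
  (C) kg·m·s⁻²  ← same
  (D) m·s⁻¹
Only (C) matches kg·m·s⁻².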